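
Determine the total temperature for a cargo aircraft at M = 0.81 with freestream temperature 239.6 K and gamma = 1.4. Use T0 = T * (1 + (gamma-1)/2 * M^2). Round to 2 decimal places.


Step 1: (gamma-1)/2 = 0.2
Step 2: M^2 = 0.6561
Step 3: 1 + 0.2 * 0.6561 = 1.13122
Step 4: T0 = 239.6 * 1.13122 = 271.04 K

271.04


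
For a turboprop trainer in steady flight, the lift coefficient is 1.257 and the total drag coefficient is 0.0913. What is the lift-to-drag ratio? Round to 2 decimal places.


Step 1: L/D = CL / CD = 1.257 / 0.0913
Step 2: L/D = 13.77

13.77


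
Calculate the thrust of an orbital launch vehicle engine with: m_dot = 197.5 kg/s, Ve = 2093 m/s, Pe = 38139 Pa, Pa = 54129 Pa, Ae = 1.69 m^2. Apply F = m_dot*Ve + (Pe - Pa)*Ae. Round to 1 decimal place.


Step 1: Momentum thrust = m_dot * Ve = 197.5 * 2093 = 413367.5 N
Step 2: Pressure thrust = (Pe - Pa) * Ae = (38139 - 54129) * 1.69 = -27023.10 N
Step 3: Total thrust F = 413367.5 + -27023.10 = 386344.4 N

386344.4


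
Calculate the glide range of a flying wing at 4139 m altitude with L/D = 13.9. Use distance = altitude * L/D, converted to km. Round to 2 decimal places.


Step 1: Glide distance = altitude * L/D = 4139 * 13.9 = 57532.1 m
Step 2: Convert to km: 57532.1 / 1000 = 57.53 km

57.53


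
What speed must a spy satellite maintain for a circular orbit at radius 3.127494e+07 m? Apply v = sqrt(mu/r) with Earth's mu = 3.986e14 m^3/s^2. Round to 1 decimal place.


Step 1: mu / r = 3.986e14 / 3.127494e+07 = 12745028.4477
Step 2: v = sqrt(12745028.4477) = 3570.0 m/s

3570.0


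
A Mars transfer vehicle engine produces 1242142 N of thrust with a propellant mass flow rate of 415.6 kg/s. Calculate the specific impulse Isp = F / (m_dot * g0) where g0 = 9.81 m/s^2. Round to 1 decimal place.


Step 1: m_dot * g0 = 415.6 * 9.81 = 4077.04
Step 2: Isp = 1242142 / 4077.04 = 304.7 s

304.7


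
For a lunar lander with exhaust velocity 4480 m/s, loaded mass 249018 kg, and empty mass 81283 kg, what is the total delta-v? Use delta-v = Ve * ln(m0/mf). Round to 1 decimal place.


Step 1: Mass ratio m0/mf = 249018 / 81283 = 3.063593
Step 2: ln(3.063593) = 1.119588
Step 3: delta-v = 4480 * 1.119588 = 5015.8 m/s

5015.8


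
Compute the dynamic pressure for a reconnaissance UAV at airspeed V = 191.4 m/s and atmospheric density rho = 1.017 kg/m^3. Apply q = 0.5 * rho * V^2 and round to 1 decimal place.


Step 1: V^2 = 191.4^2 = 36633.96
Step 2: q = 0.5 * 1.017 * 36633.96
Step 3: q = 18628.4 Pa

18628.4


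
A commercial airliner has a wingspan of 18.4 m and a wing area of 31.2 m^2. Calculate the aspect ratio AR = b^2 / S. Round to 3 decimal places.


Step 1: b^2 = 18.4^2 = 338.56
Step 2: AR = 338.56 / 31.2 = 10.851

10.851


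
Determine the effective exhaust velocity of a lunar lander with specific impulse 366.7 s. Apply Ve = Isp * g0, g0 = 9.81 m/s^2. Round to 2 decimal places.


Step 1: Ve = Isp * g0 = 366.7 * 9.81
Step 2: Ve = 3597.33 m/s

3597.33


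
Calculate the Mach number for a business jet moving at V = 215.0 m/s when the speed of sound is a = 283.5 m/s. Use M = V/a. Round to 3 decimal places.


Step 1: M = V / a = 215.0 / 283.5
Step 2: M = 0.758

0.758


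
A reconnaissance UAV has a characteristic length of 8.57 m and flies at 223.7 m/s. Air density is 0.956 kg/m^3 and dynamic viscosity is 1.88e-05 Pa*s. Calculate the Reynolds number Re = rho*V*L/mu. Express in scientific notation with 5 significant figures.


Step 1: Numerator = rho * V * L = 0.956 * 223.7 * 8.57 = 1832.756204
Step 2: Re = 1832.756204 / 1.88e-05
Step 3: Re = 9.7487e+07

9.7487e+07


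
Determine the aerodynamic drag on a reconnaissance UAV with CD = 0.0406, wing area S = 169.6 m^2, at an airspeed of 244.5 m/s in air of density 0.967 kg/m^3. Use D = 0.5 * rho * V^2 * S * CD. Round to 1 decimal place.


Step 1: Dynamic pressure q = 0.5 * 0.967 * 244.5^2 = 28903.7509 Pa
Step 2: Drag D = q * S * CD = 28903.7509 * 169.6 * 0.0406
Step 3: D = 199024.3 N

199024.3


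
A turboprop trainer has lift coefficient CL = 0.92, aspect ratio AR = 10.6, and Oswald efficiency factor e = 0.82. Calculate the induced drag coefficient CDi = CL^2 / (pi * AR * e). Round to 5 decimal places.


Step 1: CL^2 = 0.92^2 = 0.8464
Step 2: pi * AR * e = 3.14159 * 10.6 * 0.82 = 27.306723
Step 3: CDi = 0.8464 / 27.306723 = 0.03100

0.03100


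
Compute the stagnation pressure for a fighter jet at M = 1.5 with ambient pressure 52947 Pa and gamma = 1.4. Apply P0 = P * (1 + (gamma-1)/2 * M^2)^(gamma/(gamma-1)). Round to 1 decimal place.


Step 1: (gamma-1)/2 * M^2 = 0.2 * 2.25 = 0.45
Step 2: 1 + 0.45 = 1.45
Step 3: Exponent gamma/(gamma-1) = 3.5
Step 4: P0 = 52947 * 1.45^3.5 = 194370.1 Pa

194370.1


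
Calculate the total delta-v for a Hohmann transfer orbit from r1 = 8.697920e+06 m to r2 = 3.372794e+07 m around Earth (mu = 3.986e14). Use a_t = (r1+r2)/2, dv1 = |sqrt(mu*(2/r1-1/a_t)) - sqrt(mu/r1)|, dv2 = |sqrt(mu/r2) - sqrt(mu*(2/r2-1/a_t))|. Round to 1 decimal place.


Step 1: Transfer semi-major axis a_t = (8.697920e+06 + 3.372794e+07) / 2 = 2.121293e+07 m
Step 2: v1 (circular at r1) = sqrt(mu/r1) = 6769.57 m/s
Step 3: v_t1 = sqrt(mu*(2/r1 - 1/a_t)) = 8536.02 m/s
Step 4: dv1 = |8536.02 - 6769.57| = 1766.45 m/s
Step 5: v2 (circular at r2) = 3437.75 m/s, v_t2 = 2201.31 m/s
Step 6: dv2 = |3437.75 - 2201.31| = 1236.44 m/s
Step 7: Total delta-v = 1766.45 + 1236.44 = 3002.9 m/s

3002.9


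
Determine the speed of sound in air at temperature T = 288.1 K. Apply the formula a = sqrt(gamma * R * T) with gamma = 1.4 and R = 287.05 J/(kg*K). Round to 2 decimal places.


Step 1: gamma * R * T = 1.4 * 287.05 * 288.1 = 115778.747
Step 2: a = sqrt(115778.747) = 340.26 m/s

340.26


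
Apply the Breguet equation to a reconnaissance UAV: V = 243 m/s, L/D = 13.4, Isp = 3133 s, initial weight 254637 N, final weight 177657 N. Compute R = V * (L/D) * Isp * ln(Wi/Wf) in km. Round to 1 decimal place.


Step 1: Coefficient = V * (L/D) * Isp = 243 * 13.4 * 3133 = 10201674.6 m
Step 2: Wi/Wf = 254637 / 177657 = 1.433307
Step 3: ln(1.433307) = 0.359984
Step 4: R = 10201674.6 * 0.359984 = 3672442.5 m = 3672.4 km

3672.4


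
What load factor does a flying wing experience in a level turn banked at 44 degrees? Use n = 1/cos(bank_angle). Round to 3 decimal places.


Step 1: Convert 44 degrees to radians = 0.767945
Step 2: cos(44 deg) = 0.71934
Step 3: n = 1 / 0.71934 = 1.390

1.390


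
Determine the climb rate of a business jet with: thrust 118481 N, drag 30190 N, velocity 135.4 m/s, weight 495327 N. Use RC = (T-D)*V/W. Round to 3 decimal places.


Step 1: Excess thrust = T - D = 118481 - 30190 = 88291 N
Step 2: Excess power = 88291 * 135.4 = 11954601.4 W
Step 3: RC = 11954601.4 / 495327 = 24.135 m/s

24.135


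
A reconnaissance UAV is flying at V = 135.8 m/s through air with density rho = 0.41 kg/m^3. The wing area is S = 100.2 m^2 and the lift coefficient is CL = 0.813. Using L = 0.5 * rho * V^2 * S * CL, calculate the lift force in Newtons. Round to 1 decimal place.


Step 1: Calculate dynamic pressure q = 0.5 * 0.41 * 135.8^2 = 0.5 * 0.41 * 18441.64 = 3780.5362 Pa
Step 2: Multiply by wing area and lift coefficient: L = 3780.5362 * 100.2 * 0.813
Step 3: L = 378809.7272 * 0.813 = 307972.3 N

307972.3


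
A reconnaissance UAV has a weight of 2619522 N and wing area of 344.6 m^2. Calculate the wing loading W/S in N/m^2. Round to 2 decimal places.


Step 1: Wing loading = W / S = 2619522 / 344.6
Step 2: Wing loading = 7601.63 N/m^2

7601.63


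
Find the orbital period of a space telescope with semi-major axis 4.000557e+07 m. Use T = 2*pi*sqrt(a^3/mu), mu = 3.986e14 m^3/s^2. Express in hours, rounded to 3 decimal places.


Step 1: a^3 / mu = 6.402674e+22 / 3.986e14 = 1.606291e+08
Step 2: sqrt(1.606291e+08) = 12673.9517 s
Step 3: T = 2*pi * 12673.9517 = 79632.79 s
Step 4: T in hours = 79632.79 / 3600 = 22.120 hours

22.120


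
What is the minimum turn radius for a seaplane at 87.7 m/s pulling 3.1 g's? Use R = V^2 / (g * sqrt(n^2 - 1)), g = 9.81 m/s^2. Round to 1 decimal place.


Step 1: V^2 = 87.7^2 = 7691.29
Step 2: n^2 - 1 = 3.1^2 - 1 = 8.61
Step 3: sqrt(8.61) = 2.93428
Step 4: R = 7691.29 / (9.81 * 2.93428) = 267.2 m

267.2


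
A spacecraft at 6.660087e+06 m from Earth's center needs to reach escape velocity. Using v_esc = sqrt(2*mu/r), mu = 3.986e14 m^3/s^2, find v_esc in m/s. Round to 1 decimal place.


Step 1: 2*mu/r = 2 * 3.986e14 / 6.660087e+06 = 119698136.0754
Step 2: v_esc = sqrt(119698136.0754) = 10940.7 m/s

10940.7


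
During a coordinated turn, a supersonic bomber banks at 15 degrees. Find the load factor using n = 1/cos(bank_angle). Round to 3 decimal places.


Step 1: Convert 15 degrees to radians = 0.261799
Step 2: cos(15 deg) = 0.965926
Step 3: n = 1 / 0.965926 = 1.035

1.035


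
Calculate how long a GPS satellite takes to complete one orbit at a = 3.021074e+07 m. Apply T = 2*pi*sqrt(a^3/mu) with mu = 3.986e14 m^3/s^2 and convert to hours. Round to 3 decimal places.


Step 1: a^3 / mu = 2.757300e+22 / 3.986e14 = 6.917462e+07
Step 2: sqrt(6.917462e+07) = 8317.1282 s
Step 3: T = 2*pi * 8317.1282 = 52258.06 s
Step 4: T in hours = 52258.06 / 3600 = 14.516 hours

14.516


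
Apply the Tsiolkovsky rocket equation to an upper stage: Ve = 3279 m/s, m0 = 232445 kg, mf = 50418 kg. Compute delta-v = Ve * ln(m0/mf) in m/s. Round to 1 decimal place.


Step 1: Mass ratio m0/mf = 232445 / 50418 = 4.610357
Step 2: ln(4.610357) = 1.528305
Step 3: delta-v = 3279 * 1.528305 = 5011.3 m/s

5011.3


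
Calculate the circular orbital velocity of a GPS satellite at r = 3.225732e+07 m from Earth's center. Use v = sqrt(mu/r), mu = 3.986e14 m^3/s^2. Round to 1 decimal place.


Step 1: mu / r = 3.986e14 / 3.225732e+07 = 12356885.1969
Step 2: v = sqrt(12356885.1969) = 3515.2 m/s

3515.2


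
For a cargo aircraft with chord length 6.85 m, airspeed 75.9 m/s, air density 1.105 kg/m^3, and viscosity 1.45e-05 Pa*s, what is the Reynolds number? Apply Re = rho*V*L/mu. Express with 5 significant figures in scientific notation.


Step 1: Numerator = rho * V * L = 1.105 * 75.9 * 6.85 = 574.506075
Step 2: Re = 574.506075 / 1.45e-05
Step 3: Re = 3.9621e+07

3.9621e+07


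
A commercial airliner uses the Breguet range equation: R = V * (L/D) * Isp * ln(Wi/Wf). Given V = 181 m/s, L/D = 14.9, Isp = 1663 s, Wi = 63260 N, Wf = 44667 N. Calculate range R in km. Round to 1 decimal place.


Step 1: Coefficient = V * (L/D) * Isp = 181 * 14.9 * 1663 = 4484944.7 m
Step 2: Wi/Wf = 63260 / 44667 = 1.416258
Step 3: ln(1.416258) = 0.348018
Step 4: R = 4484944.7 * 0.348018 = 1560842.6 m = 1560.8 km

1560.8


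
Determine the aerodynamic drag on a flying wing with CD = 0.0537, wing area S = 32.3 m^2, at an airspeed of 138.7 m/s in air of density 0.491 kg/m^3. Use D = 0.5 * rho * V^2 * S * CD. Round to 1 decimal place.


Step 1: Dynamic pressure q = 0.5 * 0.491 * 138.7^2 = 4722.8529 Pa
Step 2: Drag D = q * S * CD = 4722.8529 * 32.3 * 0.0537
Step 3: D = 8191.8 N

8191.8


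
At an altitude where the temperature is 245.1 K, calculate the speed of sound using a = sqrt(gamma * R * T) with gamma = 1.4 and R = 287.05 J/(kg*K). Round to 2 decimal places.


Step 1: gamma * R * T = 1.4 * 287.05 * 245.1 = 98498.337
Step 2: a = sqrt(98498.337) = 313.84 m/s

313.84


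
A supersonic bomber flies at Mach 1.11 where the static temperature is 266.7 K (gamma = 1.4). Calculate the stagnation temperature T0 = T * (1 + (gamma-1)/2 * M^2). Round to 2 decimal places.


Step 1: (gamma-1)/2 = 0.2
Step 2: M^2 = 1.2321
Step 3: 1 + 0.2 * 1.2321 = 1.24642
Step 4: T0 = 266.7 * 1.24642 = 332.42 K

332.42


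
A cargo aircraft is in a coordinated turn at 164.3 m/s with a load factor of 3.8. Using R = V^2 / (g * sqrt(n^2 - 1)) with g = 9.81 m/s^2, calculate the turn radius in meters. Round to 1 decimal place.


Step 1: V^2 = 164.3^2 = 26994.49
Step 2: n^2 - 1 = 3.8^2 - 1 = 13.44
Step 3: sqrt(13.44) = 3.666061
Step 4: R = 26994.49 / (9.81 * 3.666061) = 750.6 m

750.6


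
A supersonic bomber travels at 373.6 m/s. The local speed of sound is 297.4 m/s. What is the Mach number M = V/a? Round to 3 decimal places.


Step 1: M = V / a = 373.6 / 297.4
Step 2: M = 1.256

1.256


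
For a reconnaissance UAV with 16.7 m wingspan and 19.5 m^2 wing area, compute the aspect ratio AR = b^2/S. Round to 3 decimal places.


Step 1: b^2 = 16.7^2 = 278.89
Step 2: AR = 278.89 / 19.5 = 14.302

14.302


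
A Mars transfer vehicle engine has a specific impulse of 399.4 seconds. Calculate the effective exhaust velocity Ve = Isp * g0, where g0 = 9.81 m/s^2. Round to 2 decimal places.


Step 1: Ve = Isp * g0 = 399.4 * 9.81
Step 2: Ve = 3918.11 m/s

3918.11


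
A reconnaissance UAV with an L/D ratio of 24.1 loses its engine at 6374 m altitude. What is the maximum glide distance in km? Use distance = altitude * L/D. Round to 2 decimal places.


Step 1: Glide distance = altitude * L/D = 6374 * 24.1 = 153613.4 m
Step 2: Convert to km: 153613.4 / 1000 = 153.61 km

153.61


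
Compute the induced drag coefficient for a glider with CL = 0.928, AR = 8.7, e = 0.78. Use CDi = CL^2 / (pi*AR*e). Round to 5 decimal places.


Step 1: CL^2 = 0.928^2 = 0.861184
Step 2: pi * AR * e = 3.14159 * 8.7 * 0.78 = 21.318848
Step 3: CDi = 0.861184 / 21.318848 = 0.04040

0.04040


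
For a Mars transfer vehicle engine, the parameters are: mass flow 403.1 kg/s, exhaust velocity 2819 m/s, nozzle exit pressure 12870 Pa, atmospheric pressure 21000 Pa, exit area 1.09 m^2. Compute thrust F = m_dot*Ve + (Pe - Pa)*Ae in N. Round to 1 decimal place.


Step 1: Momentum thrust = m_dot * Ve = 403.1 * 2819 = 1136338.9 N
Step 2: Pressure thrust = (Pe - Pa) * Ae = (12870 - 21000) * 1.09 = -8861.70 N
Step 3: Total thrust F = 1136338.9 + -8861.70 = 1127477.2 N

1127477.2


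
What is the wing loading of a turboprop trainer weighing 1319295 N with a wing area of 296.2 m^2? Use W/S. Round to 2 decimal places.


Step 1: Wing loading = W / S = 1319295 / 296.2
Step 2: Wing loading = 4454.07 N/m^2

4454.07


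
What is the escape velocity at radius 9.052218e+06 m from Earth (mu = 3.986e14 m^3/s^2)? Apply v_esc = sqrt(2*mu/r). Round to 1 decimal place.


Step 1: 2*mu/r = 2 * 3.986e14 / 9.052218e+06 = 88066814.1222
Step 2: v_esc = sqrt(88066814.1222) = 9384.4 m/s

9384.4


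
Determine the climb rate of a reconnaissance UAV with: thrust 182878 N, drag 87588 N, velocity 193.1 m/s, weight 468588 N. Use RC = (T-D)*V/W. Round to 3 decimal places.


Step 1: Excess thrust = T - D = 182878 - 87588 = 95290 N
Step 2: Excess power = 95290 * 193.1 = 18400499.0 W
Step 3: RC = 18400499.0 / 468588 = 39.268 m/s

39.268


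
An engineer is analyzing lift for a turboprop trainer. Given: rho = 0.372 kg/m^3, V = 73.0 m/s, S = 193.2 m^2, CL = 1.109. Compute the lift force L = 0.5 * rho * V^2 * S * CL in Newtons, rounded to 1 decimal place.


Step 1: Calculate dynamic pressure q = 0.5 * 0.372 * 73.0^2 = 0.5 * 0.372 * 5329.0 = 991.194 Pa
Step 2: Multiply by wing area and lift coefficient: L = 991.194 * 193.2 * 1.109
Step 3: L = 191498.6808 * 1.109 = 212372.0 N

212372.0


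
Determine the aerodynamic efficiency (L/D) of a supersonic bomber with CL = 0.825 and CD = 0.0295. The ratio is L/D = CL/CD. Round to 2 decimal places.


Step 1: L/D = CL / CD = 0.825 / 0.0295
Step 2: L/D = 27.97

27.97


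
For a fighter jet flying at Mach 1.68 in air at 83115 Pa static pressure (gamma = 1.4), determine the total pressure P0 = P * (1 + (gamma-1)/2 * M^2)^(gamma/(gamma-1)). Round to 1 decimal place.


Step 1: (gamma-1)/2 * M^2 = 0.2 * 2.8224 = 0.56448
Step 2: 1 + 0.56448 = 1.56448
Step 3: Exponent gamma/(gamma-1) = 3.5
Step 4: P0 = 83115 * 1.56448^3.5 = 398083.8 Pa

398083.8


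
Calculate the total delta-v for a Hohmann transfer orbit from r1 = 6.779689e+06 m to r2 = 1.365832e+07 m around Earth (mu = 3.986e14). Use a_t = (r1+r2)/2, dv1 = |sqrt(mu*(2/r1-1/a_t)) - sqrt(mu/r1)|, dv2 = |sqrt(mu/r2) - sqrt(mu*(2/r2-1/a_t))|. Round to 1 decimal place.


Step 1: Transfer semi-major axis a_t = (6.779689e+06 + 1.365832e+07) / 2 = 1.021900e+07 m
Step 2: v1 (circular at r1) = sqrt(mu/r1) = 7667.68 m/s
Step 3: v_t1 = sqrt(mu*(2/r1 - 1/a_t)) = 8864.58 m/s
Step 4: dv1 = |8864.58 - 7667.68| = 1196.9 m/s
Step 5: v2 (circular at r2) = 5402.19 m/s, v_t2 = 4400.18 m/s
Step 6: dv2 = |5402.19 - 4400.18| = 1002.01 m/s
Step 7: Total delta-v = 1196.9 + 1002.01 = 2198.9 m/s

2198.9


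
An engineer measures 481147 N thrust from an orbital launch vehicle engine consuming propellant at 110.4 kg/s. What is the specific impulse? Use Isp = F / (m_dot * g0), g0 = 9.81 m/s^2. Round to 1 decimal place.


Step 1: m_dot * g0 = 110.4 * 9.81 = 1083.02
Step 2: Isp = 481147 / 1083.02 = 444.3 s

444.3


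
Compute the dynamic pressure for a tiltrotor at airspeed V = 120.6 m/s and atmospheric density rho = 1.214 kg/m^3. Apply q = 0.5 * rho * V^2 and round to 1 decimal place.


Step 1: V^2 = 120.6^2 = 14544.36
Step 2: q = 0.5 * 1.214 * 14544.36
Step 3: q = 8828.4 Pa

8828.4


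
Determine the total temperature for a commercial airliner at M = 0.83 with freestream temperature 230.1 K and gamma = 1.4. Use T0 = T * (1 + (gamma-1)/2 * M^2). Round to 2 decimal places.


Step 1: (gamma-1)/2 = 0.2
Step 2: M^2 = 0.6889
Step 3: 1 + 0.2 * 0.6889 = 1.13778
Step 4: T0 = 230.1 * 1.13778 = 261.80 K

261.80


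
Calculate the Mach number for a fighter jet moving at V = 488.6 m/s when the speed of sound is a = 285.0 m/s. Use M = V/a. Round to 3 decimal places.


Step 1: M = V / a = 488.6 / 285.0
Step 2: M = 1.714

1.714


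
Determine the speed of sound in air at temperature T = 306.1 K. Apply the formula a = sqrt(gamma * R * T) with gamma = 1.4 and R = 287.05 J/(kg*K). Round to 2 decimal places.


Step 1: gamma * R * T = 1.4 * 287.05 * 306.1 = 123012.407
Step 2: a = sqrt(123012.407) = 350.73 m/s

350.73


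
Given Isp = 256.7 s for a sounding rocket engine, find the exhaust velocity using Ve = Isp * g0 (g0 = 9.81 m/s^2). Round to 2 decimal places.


Step 1: Ve = Isp * g0 = 256.7 * 9.81
Step 2: Ve = 2518.23 m/s

2518.23


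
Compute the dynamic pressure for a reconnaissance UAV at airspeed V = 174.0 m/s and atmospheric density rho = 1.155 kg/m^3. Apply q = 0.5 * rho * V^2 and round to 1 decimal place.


Step 1: V^2 = 174.0^2 = 30276.0
Step 2: q = 0.5 * 1.155 * 30276.0
Step 3: q = 17484.4 Pa

17484.4


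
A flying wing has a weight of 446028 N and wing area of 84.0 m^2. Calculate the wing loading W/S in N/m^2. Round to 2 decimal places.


Step 1: Wing loading = W / S = 446028 / 84.0
Step 2: Wing loading = 5309.86 N/m^2

5309.86


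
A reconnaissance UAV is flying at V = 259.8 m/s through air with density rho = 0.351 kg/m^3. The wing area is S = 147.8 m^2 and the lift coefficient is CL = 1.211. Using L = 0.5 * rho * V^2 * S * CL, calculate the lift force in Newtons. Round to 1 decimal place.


Step 1: Calculate dynamic pressure q = 0.5 * 0.351 * 259.8^2 = 0.5 * 0.351 * 67496.04 = 11845.555 Pa
Step 2: Multiply by wing area and lift coefficient: L = 11845.555 * 147.8 * 1.211
Step 3: L = 1750773.032 * 1.211 = 2120186.1 N

2120186.1


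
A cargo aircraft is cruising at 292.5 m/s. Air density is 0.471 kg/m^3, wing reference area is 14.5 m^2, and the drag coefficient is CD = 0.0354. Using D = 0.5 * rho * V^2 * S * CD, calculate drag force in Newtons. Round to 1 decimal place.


Step 1: Dynamic pressure q = 0.5 * 0.471 * 292.5^2 = 20148.4969 Pa
Step 2: Drag D = q * S * CD = 20148.4969 * 14.5 * 0.0354
Step 3: D = 10342.2 N

10342.2


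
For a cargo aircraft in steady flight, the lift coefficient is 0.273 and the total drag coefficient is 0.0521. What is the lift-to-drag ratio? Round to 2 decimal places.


Step 1: L/D = CL / CD = 0.273 / 0.0521
Step 2: L/D = 5.24

5.24


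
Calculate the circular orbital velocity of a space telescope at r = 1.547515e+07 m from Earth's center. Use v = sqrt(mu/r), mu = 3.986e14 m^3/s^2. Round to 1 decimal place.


Step 1: mu / r = 3.986e14 / 1.547515e+07 = 25757423.9991
Step 2: v = sqrt(25757423.9991) = 5075.2 m/s

5075.2


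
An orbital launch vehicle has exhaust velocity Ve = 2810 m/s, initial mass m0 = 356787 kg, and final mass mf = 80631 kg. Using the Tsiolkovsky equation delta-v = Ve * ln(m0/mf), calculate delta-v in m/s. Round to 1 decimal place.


Step 1: Mass ratio m0/mf = 356787 / 80631 = 4.424936
Step 2: ln(4.424936) = 1.487256
Step 3: delta-v = 2810 * 1.487256 = 4179.2 m/s

4179.2


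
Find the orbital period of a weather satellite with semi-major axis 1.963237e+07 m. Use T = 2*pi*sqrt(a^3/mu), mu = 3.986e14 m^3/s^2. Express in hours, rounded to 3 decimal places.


Step 1: a^3 / mu = 7.566903e+21 / 3.986e14 = 1.898370e+07
Step 2: sqrt(1.898370e+07) = 4357.029 s
Step 3: T = 2*pi * 4357.029 = 27376.02 s
Step 4: T in hours = 27376.02 / 3600 = 7.604 hours

7.604


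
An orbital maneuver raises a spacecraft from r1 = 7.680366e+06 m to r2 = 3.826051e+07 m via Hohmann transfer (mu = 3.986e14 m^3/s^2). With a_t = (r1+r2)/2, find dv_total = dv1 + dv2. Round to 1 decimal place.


Step 1: Transfer semi-major axis a_t = (7.680366e+06 + 3.826051e+07) / 2 = 2.297044e+07 m
Step 2: v1 (circular at r1) = sqrt(mu/r1) = 7204.07 m/s
Step 3: v_t1 = sqrt(mu*(2/r1 - 1/a_t)) = 9297.55 m/s
Step 4: dv1 = |9297.55 - 7204.07| = 2093.48 m/s
Step 5: v2 (circular at r2) = 3227.7 m/s, v_t2 = 1866.38 m/s
Step 6: dv2 = |3227.7 - 1866.38| = 1361.32 m/s
Step 7: Total delta-v = 2093.48 + 1361.32 = 3454.8 m/s

3454.8


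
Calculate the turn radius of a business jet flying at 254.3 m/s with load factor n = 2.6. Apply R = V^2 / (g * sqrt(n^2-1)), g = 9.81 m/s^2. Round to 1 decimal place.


Step 1: V^2 = 254.3^2 = 64668.49
Step 2: n^2 - 1 = 2.6^2 - 1 = 5.76
Step 3: sqrt(5.76) = 2.4
Step 4: R = 64668.49 / (9.81 * 2.4) = 2746.7 m

2746.7


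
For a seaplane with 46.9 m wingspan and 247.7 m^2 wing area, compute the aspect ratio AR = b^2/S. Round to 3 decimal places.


Step 1: b^2 = 46.9^2 = 2199.61
Step 2: AR = 2199.61 / 247.7 = 8.880

8.880


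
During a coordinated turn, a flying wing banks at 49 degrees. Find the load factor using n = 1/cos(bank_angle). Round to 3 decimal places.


Step 1: Convert 49 degrees to radians = 0.855211
Step 2: cos(49 deg) = 0.656059
Step 3: n = 1 / 0.656059 = 1.524

1.524


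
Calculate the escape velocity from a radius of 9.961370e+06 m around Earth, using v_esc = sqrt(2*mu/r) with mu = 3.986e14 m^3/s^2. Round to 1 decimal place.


Step 1: 2*mu/r = 2 * 3.986e14 / 9.961370e+06 = 80029152.6166
Step 2: v_esc = sqrt(80029152.6166) = 8945.9 m/s

8945.9


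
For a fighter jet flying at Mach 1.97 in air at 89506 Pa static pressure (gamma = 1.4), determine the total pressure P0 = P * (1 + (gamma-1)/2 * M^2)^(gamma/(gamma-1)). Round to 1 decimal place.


Step 1: (gamma-1)/2 * M^2 = 0.2 * 3.8809 = 0.77618
Step 2: 1 + 0.77618 = 1.77618
Step 3: Exponent gamma/(gamma-1) = 3.5
Step 4: P0 = 89506 * 1.77618^3.5 = 668431.0 Pa

668431.0


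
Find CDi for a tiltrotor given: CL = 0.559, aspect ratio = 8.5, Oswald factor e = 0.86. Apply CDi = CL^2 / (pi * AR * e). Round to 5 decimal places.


Step 1: CL^2 = 0.559^2 = 0.312481
Step 2: pi * AR * e = 3.14159 * 8.5 * 0.86 = 22.965042
Step 3: CDi = 0.312481 / 22.965042 = 0.01361

0.01361


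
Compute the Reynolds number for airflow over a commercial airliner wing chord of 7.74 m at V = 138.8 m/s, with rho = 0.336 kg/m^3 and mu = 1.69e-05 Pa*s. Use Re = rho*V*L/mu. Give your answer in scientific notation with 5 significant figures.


Step 1: Numerator = rho * V * L = 0.336 * 138.8 * 7.74 = 360.968832
Step 2: Re = 360.968832 / 1.69e-05
Step 3: Re = 2.1359e+07

2.1359e+07


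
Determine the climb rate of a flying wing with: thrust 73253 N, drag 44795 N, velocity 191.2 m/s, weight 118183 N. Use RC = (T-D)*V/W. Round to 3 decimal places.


Step 1: Excess thrust = T - D = 73253 - 44795 = 28458 N
Step 2: Excess power = 28458 * 191.2 = 5441169.6 W
Step 3: RC = 5441169.6 / 118183 = 46.040 m/s

46.040


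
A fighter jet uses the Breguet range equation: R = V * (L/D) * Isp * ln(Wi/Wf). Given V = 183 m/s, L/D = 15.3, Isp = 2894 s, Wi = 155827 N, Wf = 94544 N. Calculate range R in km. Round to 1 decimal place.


Step 1: Coefficient = V * (L/D) * Isp = 183 * 15.3 * 2894 = 8102910.6 m
Step 2: Wi/Wf = 155827 / 94544 = 1.648196
Step 3: ln(1.648196) = 0.499681
Step 4: R = 8102910.6 * 0.499681 = 4048871.1 m = 4048.9 km

4048.9


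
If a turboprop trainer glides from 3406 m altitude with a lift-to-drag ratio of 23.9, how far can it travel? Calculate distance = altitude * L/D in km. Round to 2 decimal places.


Step 1: Glide distance = altitude * L/D = 3406 * 23.9 = 81403.4 m
Step 2: Convert to km: 81403.4 / 1000 = 81.40 km

81.40


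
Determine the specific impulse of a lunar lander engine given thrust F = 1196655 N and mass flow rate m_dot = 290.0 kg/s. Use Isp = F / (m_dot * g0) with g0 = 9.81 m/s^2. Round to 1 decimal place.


Step 1: m_dot * g0 = 290.0 * 9.81 = 2844.9
Step 2: Isp = 1196655 / 2844.9 = 420.6 s

420.6


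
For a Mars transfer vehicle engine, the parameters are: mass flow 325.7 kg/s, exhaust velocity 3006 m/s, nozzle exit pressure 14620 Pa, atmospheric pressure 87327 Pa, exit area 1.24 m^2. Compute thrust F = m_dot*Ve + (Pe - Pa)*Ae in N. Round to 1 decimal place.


Step 1: Momentum thrust = m_dot * Ve = 325.7 * 3006 = 979054.2 N
Step 2: Pressure thrust = (Pe - Pa) * Ae = (14620 - 87327) * 1.24 = -90156.68 N
Step 3: Total thrust F = 979054.2 + -90156.68 = 888897.5 N

888897.5


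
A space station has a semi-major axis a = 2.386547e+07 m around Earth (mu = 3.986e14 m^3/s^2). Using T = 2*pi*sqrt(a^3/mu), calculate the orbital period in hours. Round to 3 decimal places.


Step 1: a^3 / mu = 1.359283e+22 / 3.986e14 = 3.410144e+07
Step 2: sqrt(3.410144e+07) = 5839.6436 s
Step 3: T = 2*pi * 5839.6436 = 36691.56 s
Step 4: T in hours = 36691.56 / 3600 = 10.192 hours

10.192


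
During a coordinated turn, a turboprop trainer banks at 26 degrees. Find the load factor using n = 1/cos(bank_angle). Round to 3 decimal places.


Step 1: Convert 26 degrees to radians = 0.453786
Step 2: cos(26 deg) = 0.898794
Step 3: n = 1 / 0.898794 = 1.113

1.113


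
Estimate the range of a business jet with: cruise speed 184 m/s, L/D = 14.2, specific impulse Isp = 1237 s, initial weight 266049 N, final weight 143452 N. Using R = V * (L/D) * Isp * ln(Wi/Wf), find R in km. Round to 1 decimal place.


Step 1: Coefficient = V * (L/D) * Isp = 184 * 14.2 * 1237 = 3232033.6 m
Step 2: Wi/Wf = 266049 / 143452 = 1.85462
Step 3: ln(1.85462) = 0.61768
Step 4: R = 3232033.6 * 0.61768 = 1996362.6 m = 1996.4 km

1996.4


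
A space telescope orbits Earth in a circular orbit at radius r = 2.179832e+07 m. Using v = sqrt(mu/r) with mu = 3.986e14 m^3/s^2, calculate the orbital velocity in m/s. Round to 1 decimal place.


Step 1: mu / r = 3.986e14 / 2.179832e+07 = 18285812.8516
Step 2: v = sqrt(18285812.8516) = 4276.2 m/s

4276.2


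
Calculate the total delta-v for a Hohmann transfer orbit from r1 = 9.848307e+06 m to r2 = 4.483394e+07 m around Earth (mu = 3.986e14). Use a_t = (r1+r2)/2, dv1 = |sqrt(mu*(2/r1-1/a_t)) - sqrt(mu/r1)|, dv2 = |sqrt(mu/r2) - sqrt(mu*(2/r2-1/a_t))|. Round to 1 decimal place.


Step 1: Transfer semi-major axis a_t = (9.848307e+06 + 4.483394e+07) / 2 = 2.734112e+07 m
Step 2: v1 (circular at r1) = sqrt(mu/r1) = 6361.91 m/s
Step 3: v_t1 = sqrt(mu*(2/r1 - 1/a_t)) = 8146.73 m/s
Step 4: dv1 = |8146.73 - 6361.91| = 1784.81 m/s
Step 5: v2 (circular at r2) = 2981.71 m/s, v_t2 = 1789.53 m/s
Step 6: dv2 = |2981.71 - 1789.53| = 1192.18 m/s
Step 7: Total delta-v = 1784.81 + 1192.18 = 2977.0 m/s

2977.0


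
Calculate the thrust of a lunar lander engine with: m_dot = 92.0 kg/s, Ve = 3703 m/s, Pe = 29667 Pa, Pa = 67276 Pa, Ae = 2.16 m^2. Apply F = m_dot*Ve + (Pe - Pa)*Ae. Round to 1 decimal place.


Step 1: Momentum thrust = m_dot * Ve = 92.0 * 3703 = 340676.0 N
Step 2: Pressure thrust = (Pe - Pa) * Ae = (29667 - 67276) * 2.16 = -81235.44 N
Step 3: Total thrust F = 340676.0 + -81235.44 = 259440.6 N

259440.6


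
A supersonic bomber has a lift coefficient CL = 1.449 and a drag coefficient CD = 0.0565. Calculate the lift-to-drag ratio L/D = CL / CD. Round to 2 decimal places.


Step 1: L/D = CL / CD = 1.449 / 0.0565
Step 2: L/D = 25.65

25.65


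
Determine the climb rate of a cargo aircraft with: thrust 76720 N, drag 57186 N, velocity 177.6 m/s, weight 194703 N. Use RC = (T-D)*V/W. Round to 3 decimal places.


Step 1: Excess thrust = T - D = 76720 - 57186 = 19534 N
Step 2: Excess power = 19534 * 177.6 = 3469238.4 W
Step 3: RC = 3469238.4 / 194703 = 17.818 m/s

17.818


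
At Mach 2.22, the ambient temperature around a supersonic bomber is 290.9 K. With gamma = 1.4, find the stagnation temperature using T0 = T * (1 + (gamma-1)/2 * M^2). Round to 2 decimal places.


Step 1: (gamma-1)/2 = 0.2
Step 2: M^2 = 4.9284
Step 3: 1 + 0.2 * 4.9284 = 1.98568
Step 4: T0 = 290.9 * 1.98568 = 577.63 K

577.63


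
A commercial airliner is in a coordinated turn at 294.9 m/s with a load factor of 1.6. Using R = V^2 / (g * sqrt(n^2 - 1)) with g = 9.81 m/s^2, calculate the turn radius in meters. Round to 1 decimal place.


Step 1: V^2 = 294.9^2 = 86966.01
Step 2: n^2 - 1 = 1.6^2 - 1 = 1.56
Step 3: sqrt(1.56) = 1.249
Step 4: R = 86966.01 / (9.81 * 1.249) = 7097.7 m

7097.7


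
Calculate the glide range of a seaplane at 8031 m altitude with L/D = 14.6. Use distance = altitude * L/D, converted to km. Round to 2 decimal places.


Step 1: Glide distance = altitude * L/D = 8031 * 14.6 = 117252.6 m
Step 2: Convert to km: 117252.6 / 1000 = 117.25 km

117.25


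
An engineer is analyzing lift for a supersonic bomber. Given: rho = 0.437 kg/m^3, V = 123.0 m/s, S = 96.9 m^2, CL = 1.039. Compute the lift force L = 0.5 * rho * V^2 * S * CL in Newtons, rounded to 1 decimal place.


Step 1: Calculate dynamic pressure q = 0.5 * 0.437 * 123.0^2 = 0.5 * 0.437 * 15129.0 = 3305.6865 Pa
Step 2: Multiply by wing area and lift coefficient: L = 3305.6865 * 96.9 * 1.039
Step 3: L = 320321.0219 * 1.039 = 332813.5 N

332813.5


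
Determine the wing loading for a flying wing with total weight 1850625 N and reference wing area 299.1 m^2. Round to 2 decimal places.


Step 1: Wing loading = W / S = 1850625 / 299.1
Step 2: Wing loading = 6187.31 N/m^2

6187.31


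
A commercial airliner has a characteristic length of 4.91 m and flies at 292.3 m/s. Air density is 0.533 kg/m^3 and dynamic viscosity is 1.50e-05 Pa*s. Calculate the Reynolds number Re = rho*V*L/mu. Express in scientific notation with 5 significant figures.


Step 1: Numerator = rho * V * L = 0.533 * 292.3 * 4.91 = 764.957869
Step 2: Re = 764.957869 / 1.50e-05
Step 3: Re = 5.0997e+07

5.0997e+07


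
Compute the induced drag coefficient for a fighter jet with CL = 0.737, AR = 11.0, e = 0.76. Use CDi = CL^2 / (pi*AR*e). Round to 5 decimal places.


Step 1: CL^2 = 0.737^2 = 0.543169
Step 2: pi * AR * e = 3.14159 * 11.0 * 0.76 = 26.263715
Step 3: CDi = 0.543169 / 26.263715 = 0.02068

0.02068


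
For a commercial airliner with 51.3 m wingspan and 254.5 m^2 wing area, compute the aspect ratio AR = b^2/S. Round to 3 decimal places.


Step 1: b^2 = 51.3^2 = 2631.69
Step 2: AR = 2631.69 / 254.5 = 10.341

10.341


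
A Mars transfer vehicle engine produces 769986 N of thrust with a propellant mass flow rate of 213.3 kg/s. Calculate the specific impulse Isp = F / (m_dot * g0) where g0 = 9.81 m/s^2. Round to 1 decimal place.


Step 1: m_dot * g0 = 213.3 * 9.81 = 2092.47
Step 2: Isp = 769986 / 2092.47 = 368.0 s

368.0


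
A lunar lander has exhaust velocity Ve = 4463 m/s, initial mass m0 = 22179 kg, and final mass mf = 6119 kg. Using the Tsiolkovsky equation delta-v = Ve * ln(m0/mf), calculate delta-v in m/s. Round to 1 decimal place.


Step 1: Mass ratio m0/mf = 22179 / 6119 = 3.624612
Step 2: ln(3.624612) = 1.287747
Step 3: delta-v = 4463 * 1.287747 = 5747.2 m/s

5747.2


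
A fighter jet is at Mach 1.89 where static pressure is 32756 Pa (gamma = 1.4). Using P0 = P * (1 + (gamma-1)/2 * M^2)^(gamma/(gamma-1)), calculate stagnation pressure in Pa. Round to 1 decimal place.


Step 1: (gamma-1)/2 * M^2 = 0.2 * 3.5721 = 0.71442
Step 2: 1 + 0.71442 = 1.71442
Step 3: Exponent gamma/(gamma-1) = 3.5
Step 4: P0 = 32756 * 1.71442^3.5 = 216123.1 Pa

216123.1


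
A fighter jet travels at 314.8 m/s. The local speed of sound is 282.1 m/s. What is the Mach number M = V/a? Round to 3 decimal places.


Step 1: M = V / a = 314.8 / 282.1
Step 2: M = 1.116

1.116


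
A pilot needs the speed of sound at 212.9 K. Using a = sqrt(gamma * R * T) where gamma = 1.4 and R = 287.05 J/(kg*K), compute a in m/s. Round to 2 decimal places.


Step 1: gamma * R * T = 1.4 * 287.05 * 212.9 = 85558.123
Step 2: a = sqrt(85558.123) = 292.50 m/s

292.50


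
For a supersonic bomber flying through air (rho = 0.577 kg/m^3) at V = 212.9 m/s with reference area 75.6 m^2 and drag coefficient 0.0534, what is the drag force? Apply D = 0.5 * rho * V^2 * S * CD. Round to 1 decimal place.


Step 1: Dynamic pressure q = 0.5 * 0.577 * 212.9^2 = 13076.6693 Pa
Step 2: Drag D = q * S * CD = 13076.6693 * 75.6 * 0.0534
Step 3: D = 52791.0 N

52791.0


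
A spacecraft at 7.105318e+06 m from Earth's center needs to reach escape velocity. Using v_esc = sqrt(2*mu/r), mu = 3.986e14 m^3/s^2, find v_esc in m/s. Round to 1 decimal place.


Step 1: 2*mu/r = 2 * 3.986e14 / 7.105318e+06 = 112197652.5189
Step 2: v_esc = sqrt(112197652.5189) = 10592.3 m/s

10592.3


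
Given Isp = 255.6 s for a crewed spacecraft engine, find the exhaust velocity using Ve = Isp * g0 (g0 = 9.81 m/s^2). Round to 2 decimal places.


Step 1: Ve = Isp * g0 = 255.6 * 9.81
Step 2: Ve = 2507.44 m/s

2507.44


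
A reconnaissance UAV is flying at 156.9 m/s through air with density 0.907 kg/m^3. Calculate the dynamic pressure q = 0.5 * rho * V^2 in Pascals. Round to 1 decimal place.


Step 1: V^2 = 156.9^2 = 24617.61
Step 2: q = 0.5 * 0.907 * 24617.61
Step 3: q = 11164.1 Pa

11164.1


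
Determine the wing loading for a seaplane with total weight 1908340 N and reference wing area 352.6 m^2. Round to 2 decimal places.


Step 1: Wing loading = W / S = 1908340 / 352.6
Step 2: Wing loading = 5412.20 N/m^2

5412.20


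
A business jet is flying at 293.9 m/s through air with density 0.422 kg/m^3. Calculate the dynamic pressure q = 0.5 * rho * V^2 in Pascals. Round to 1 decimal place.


Step 1: V^2 = 293.9^2 = 86377.21
Step 2: q = 0.5 * 0.422 * 86377.21
Step 3: q = 18225.6 Pa

18225.6


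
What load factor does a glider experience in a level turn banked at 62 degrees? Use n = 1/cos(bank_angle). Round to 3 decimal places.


Step 1: Convert 62 degrees to radians = 1.082104
Step 2: cos(62 deg) = 0.469472
Step 3: n = 1 / 0.469472 = 2.130

2.130


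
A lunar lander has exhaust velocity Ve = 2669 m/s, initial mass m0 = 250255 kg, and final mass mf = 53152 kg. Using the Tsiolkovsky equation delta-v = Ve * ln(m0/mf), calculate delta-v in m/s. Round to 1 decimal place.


Step 1: Mass ratio m0/mf = 250255 / 53152 = 4.708289
Step 2: ln(4.708289) = 1.549325
Step 3: delta-v = 2669 * 1.549325 = 4135.1 m/s

4135.1


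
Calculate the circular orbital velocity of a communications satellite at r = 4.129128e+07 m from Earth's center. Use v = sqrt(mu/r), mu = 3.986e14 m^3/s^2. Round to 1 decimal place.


Step 1: mu / r = 3.986e14 / 4.129128e+07 = 9653369.9125
Step 2: v = sqrt(9653369.9125) = 3107.0 m/s

3107.0


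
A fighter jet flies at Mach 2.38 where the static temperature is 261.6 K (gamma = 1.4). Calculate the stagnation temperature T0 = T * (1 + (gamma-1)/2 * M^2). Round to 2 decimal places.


Step 1: (gamma-1)/2 = 0.2
Step 2: M^2 = 5.6644
Step 3: 1 + 0.2 * 5.6644 = 2.13288
Step 4: T0 = 261.6 * 2.13288 = 557.96 K

557.96


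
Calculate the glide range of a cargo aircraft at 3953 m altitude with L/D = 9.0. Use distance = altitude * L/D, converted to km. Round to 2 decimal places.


Step 1: Glide distance = altitude * L/D = 3953 * 9.0 = 35577.0 m
Step 2: Convert to km: 35577.0 / 1000 = 35.58 km

35.58


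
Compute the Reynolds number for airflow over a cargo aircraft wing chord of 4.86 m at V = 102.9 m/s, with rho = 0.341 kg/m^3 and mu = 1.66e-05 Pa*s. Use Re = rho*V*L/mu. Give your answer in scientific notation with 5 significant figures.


Step 1: Numerator = rho * V * L = 0.341 * 102.9 * 4.86 = 170.532054
Step 2: Re = 170.532054 / 1.66e-05
Step 3: Re = 1.0273e+07

1.0273e+07


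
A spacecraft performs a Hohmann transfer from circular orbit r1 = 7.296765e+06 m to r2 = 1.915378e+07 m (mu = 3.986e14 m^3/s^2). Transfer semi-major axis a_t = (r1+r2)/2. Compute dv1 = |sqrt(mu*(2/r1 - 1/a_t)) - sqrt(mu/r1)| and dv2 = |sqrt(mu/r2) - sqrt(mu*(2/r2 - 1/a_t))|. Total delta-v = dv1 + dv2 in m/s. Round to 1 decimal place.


Step 1: Transfer semi-major axis a_t = (7.296765e+06 + 1.915378e+07) / 2 = 1.322527e+07 m
Step 2: v1 (circular at r1) = sqrt(mu/r1) = 7391.0 m/s
Step 3: v_t1 = sqrt(mu*(2/r1 - 1/a_t)) = 8894.64 m/s
Step 4: dv1 = |8894.64 - 7391.0| = 1503.64 m/s
Step 5: v2 (circular at r2) = 4561.85 m/s, v_t2 = 3388.47 m/s
Step 6: dv2 = |4561.85 - 3388.47| = 1173.38 m/s
Step 7: Total delta-v = 1503.64 + 1173.38 = 2677.0 m/s

2677.0


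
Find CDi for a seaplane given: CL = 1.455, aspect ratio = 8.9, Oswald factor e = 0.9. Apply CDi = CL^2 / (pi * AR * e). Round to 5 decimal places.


Step 1: CL^2 = 1.455^2 = 2.117025
Step 2: pi * AR * e = 3.14159 * 8.9 * 0.9 = 25.164157
Step 3: CDi = 2.117025 / 25.164157 = 0.08413

0.08413


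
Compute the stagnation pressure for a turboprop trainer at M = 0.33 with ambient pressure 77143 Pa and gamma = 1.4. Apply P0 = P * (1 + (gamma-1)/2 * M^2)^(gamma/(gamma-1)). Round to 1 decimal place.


Step 1: (gamma-1)/2 * M^2 = 0.2 * 0.1089 = 0.02178
Step 2: 1 + 0.02178 = 1.02178
Step 3: Exponent gamma/(gamma-1) = 3.5
Step 4: P0 = 77143 * 1.02178^3.5 = 83185.5 Pa

83185.5


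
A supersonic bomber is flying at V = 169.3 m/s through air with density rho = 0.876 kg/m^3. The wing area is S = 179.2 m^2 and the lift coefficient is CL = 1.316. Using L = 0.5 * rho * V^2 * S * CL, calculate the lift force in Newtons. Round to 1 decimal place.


Step 1: Calculate dynamic pressure q = 0.5 * 0.876 * 169.3^2 = 0.5 * 0.876 * 28662.49 = 12554.1706 Pa
Step 2: Multiply by wing area and lift coefficient: L = 12554.1706 * 179.2 * 1.316
Step 3: L = 2249707.3751 * 1.316 = 2960614.9 N

2960614.9


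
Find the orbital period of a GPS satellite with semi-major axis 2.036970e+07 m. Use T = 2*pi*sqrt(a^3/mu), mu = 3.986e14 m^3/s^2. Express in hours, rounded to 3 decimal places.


Step 1: a^3 / mu = 8.451891e+21 / 3.986e14 = 2.120394e+07
Step 2: sqrt(2.120394e+07) = 4604.7738 s
Step 3: T = 2*pi * 4604.7738 = 28932.65 s
Step 4: T in hours = 28932.65 / 3600 = 8.037 hours

8.037


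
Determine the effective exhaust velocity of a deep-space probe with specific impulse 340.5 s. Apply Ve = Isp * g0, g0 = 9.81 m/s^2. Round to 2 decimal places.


Step 1: Ve = Isp * g0 = 340.5 * 9.81
Step 2: Ve = 3340.31 m/s

3340.31


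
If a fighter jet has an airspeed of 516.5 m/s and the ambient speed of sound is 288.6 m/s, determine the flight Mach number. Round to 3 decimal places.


Step 1: M = V / a = 516.5 / 288.6
Step 2: M = 1.790

1.790


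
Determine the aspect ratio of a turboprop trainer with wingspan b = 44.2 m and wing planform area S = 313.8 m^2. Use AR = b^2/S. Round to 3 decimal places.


Step 1: b^2 = 44.2^2 = 1953.64
Step 2: AR = 1953.64 / 313.8 = 6.226

6.226


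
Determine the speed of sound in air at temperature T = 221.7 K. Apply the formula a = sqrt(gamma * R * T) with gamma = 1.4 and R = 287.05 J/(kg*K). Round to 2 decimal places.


Step 1: gamma * R * T = 1.4 * 287.05 * 221.7 = 89094.579
Step 2: a = sqrt(89094.579) = 298.49 m/s

298.49


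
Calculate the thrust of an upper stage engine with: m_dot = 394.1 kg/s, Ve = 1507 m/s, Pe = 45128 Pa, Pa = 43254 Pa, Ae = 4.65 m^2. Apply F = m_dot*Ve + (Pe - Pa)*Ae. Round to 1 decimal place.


Step 1: Momentum thrust = m_dot * Ve = 394.1 * 1507 = 593908.7 N
Step 2: Pressure thrust = (Pe - Pa) * Ae = (45128 - 43254) * 4.65 = 8714.10 N
Step 3: Total thrust F = 593908.7 + 8714.10 = 602622.8 N

602622.8
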